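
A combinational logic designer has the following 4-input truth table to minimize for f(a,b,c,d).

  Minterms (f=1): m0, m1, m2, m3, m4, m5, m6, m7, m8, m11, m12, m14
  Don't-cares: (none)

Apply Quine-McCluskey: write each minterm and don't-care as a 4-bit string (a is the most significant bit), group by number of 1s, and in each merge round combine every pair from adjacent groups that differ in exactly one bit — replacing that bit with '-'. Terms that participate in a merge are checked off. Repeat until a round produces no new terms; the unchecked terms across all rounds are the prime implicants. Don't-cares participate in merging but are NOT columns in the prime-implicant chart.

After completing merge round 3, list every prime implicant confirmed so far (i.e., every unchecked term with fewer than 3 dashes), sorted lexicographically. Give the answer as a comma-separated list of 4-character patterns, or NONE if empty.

--00, -011, -1-0

Round 0: 0000✓ 0001✓ 0010✓ 0011✓ 0100✓ 0101✓ 0110✓ 0111✓ 1000✓ 1011✓ 1100✓ 1110✓
Round 1: -000✓ -011 -100✓ -110✓ 0-00✓ 0-01✓ 0-10✓ 0-11✓ 00-0✓ 00-1✓ 000-✓ 001-✓ 01-0✓ 01-1✓ 010-✓ 011-✓ 1-00✓ 11-0✓
Round 2: --00 -1-0 0--0✓ 0--1✓ 0-0-✓ 0-1-✓ 00--✓ 01--✓
Round 3: 0---
PIs = {--00, -011, -1-0, 0---}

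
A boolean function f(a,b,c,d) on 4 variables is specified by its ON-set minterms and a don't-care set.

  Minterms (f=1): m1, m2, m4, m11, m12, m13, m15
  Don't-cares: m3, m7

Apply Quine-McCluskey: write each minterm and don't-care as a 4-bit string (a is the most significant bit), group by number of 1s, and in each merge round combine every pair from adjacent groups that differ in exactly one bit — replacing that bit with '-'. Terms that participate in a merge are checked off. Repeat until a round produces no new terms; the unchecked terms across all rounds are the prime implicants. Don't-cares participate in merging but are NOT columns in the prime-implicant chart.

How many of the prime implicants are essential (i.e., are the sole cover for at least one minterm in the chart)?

4

Round 0: 0001✓ 0010✓ 0011✓ 0100✓ 0111✓ 1011✓ 1100✓ 1101✓ 1111✓
Round 1: -011✓ -100 -111✓ 0-11✓ 00-1 001- 1-11✓ 11-1 110-
Round 2: --11
PIs = {--11, -100, 00-1, 001-, 11-1, 110-}
Coverage chart:
  m1: 00-1 ←essential
  m2: 001- ←essential
  m4: -100 ←essential
  m11: --11 ←essential
  m12: -100,110-
  m13: 11-1,110-
  m15: --11,11-1
Essential: --11, -100, 00-1, 001-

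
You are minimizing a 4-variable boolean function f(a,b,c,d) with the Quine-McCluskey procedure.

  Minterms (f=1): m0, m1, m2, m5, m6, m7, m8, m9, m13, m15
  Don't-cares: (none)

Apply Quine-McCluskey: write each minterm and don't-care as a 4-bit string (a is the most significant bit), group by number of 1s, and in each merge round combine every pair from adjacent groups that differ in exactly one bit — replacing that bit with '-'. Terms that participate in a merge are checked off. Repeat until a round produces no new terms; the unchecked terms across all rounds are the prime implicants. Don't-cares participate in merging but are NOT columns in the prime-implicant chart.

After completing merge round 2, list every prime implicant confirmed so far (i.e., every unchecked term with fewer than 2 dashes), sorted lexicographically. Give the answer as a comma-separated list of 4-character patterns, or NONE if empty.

0-10, 00-0, 011-

size-2^0 implicants → 0000(✓)  0001(✓)  0010(✓)  0101(✓)  0110(✓)  0111(✓)  1000(✓)  1001(✓)  1101(✓)  1111(✓)
size-2^1 implicants → -000(✓)  -001(✓)  -101(✓)  -111(✓)  0-01(✓)  0-10  00-0  000-(✓)  01-1(✓)  011-  1-01(✓)  100-(✓)  11-1(✓)
size-2^2 implicants → --01  -00-  -1-1
Unchecked terms (primes): --01, -00-, -1-1, 0-10, 00-0, 011-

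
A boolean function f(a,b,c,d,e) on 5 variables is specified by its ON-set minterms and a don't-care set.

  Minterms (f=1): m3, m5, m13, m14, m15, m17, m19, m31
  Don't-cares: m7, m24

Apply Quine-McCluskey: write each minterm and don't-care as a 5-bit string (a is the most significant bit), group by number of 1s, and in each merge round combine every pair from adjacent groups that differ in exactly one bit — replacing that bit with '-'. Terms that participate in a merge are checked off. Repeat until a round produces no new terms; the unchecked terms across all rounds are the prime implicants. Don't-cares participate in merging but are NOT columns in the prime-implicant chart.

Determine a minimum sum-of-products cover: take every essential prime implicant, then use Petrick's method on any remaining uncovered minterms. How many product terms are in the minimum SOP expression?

5

size-2^0 implicants → 00011(✓)  00101(✓)  00111(✓)  01101(✓)  01110(✓)  01111(✓)  10001(✓)  10011(✓)  11000  11111(✓)
size-2^1 implicants → -0011  -1111  0-101(✓)  0-111(✓)  00-11  001-1(✓)  011-1(✓)  0111-  100-1
size-2^2 implicants → 0-1-1
Unchecked terms (primes): -0011, -1111, 0-1-1, 00-11, 0111-, 100-1, 11000
Minterm coverage:
  m3 ⊆ -0011,00-11
  m5 ⊆ 0-1-1 [E]
  m13 ⊆ 0-1-1 [E]
  m14 ⊆ 0111- [E]
  m15 ⊆ -1111,0-1-1,0111-
  m17 ⊆ 100-1 [E]
  m19 ⊆ -0011,100-1
  m31 ⊆ -1111 [E]
E = {-1111, 0-1-1, 0111-, 100-1}
Petrick residual → -0011
Cover = b'c'de + bcde + a'ce + a'bcd + ab'c'e  |cover|=5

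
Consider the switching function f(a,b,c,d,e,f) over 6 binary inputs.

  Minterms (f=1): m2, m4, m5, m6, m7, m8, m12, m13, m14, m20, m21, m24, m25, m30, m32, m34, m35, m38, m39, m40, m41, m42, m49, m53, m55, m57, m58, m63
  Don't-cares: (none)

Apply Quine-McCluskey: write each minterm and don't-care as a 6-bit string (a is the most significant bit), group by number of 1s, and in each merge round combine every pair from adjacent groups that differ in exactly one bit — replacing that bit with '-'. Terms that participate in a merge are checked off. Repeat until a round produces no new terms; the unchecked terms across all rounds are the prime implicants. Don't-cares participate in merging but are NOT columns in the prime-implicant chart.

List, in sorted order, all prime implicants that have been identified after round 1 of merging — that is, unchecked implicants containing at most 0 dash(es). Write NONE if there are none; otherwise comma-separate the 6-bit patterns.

NONE

[col 0] 000010*, 000100*, 000101*, 000110*, 000111*, 001000*, 001100*, 001101*, 001110*, 010100*, 010101*, 011000*, 011001*, 011110*, 100000*, 100010*, 100011*, 100110*, 100111*, 101000*, 101001*, 101010*, 110001*, 110101*, 110111*, 111001*, 111010*, 111111*
[col 1] -00010*, -00110*, -00111*, -01000, -10101, -11001, 0-0100*, 0-0101*, 0-1000, 0-1110, 00-100*, 00-101*, 00-110*, 000-10*, 0001-0*, 0001-1*, 00010-*, 00011-*, 001-00, 0011-0*, 00110-*, 01010-*, 01100-, 1-0111, 1-1001, 1-1010, 10-000*, 10-010*, 100-10*, 100-11*, 1000-0*, 10001-*, 10011-*, 1010-0*, 10100-, 11-001, 11-111, 110-01, 1101-1
[col 2] -00-10, -0011-, 0-010-, 00-1-0, 00-10-, 0001--, 10-0-0, 100-1-
Prime implicants: -00-10, -0011-, -01000, -10101, -11001, 0-010-, 0-1000, 0-1110, 00-1-0, 00-10-, 0001--, 001-00, 01100-, 1-0111, 1-1001, 1-1010, 10-0-0, 100-1-, 10100-, 11-001, 11-111, 110-01, 1101-1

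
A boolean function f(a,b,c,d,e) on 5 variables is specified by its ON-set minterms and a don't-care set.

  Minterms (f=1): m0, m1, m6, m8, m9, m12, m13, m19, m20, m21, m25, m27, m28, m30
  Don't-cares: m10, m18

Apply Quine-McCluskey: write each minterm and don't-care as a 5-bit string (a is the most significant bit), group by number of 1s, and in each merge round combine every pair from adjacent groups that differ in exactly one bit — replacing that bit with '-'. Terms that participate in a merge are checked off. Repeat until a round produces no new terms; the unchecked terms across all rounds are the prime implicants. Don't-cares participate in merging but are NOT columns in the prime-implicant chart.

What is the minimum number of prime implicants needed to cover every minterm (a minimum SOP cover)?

7

size-2^0 implicants → 00000(✓)  00001(✓)  00110  01000(✓)  01001(✓)  01010(✓)  01100(✓)  01101(✓)  10010(✓)  10011(✓)  10100(✓)  10101(✓)  11001(✓)  11011(✓)  11100(✓)  11110(✓)
size-2^1 implicants → -1001  -1100  0-000(✓)  0-001(✓)  0000-(✓)  01-00(✓)  01-01(✓)  010-0  0100-(✓)  0110-(✓)  1-011  1-100  1001-  1010-  110-1  111-0
size-2^2 implicants → 0-00-  01-0-
Unchecked terms (primes): -1001, -1100, 0-00-, 00110, 01-0-, 010-0, 1-011, 1-100, 1001-, 1010-, 110-1, 111-0
Minterm coverage:
  m0 ⊆ 0-00- [E]
  m1 ⊆ 0-00- [E]
  m6 ⊆ 00110 [E]
  m8 ⊆ 0-00-,01-0-,010-0
  m9 ⊆ -1001,0-00-,01-0-
  m12 ⊆ -1100,01-0-
  m13 ⊆ 01-0- [E]
  m19 ⊆ 1-011,1001-
  m20 ⊆ 1-100,1010-
  m21 ⊆ 1010- [E]
  m25 ⊆ -1001,110-1
  m27 ⊆ 1-011,110-1
  m28 ⊆ -1100,1-100,111-0
  m30 ⊆ 111-0 [E]
E = {0-00-, 00110, 01-0-, 1010-, 111-0}
Petrick residual → -1001, 1-011
Cover = bc'd'e + a'c'd' + a'b'cde' + a'bd' + ac'de + ab'cd' + abce'  |cover|=7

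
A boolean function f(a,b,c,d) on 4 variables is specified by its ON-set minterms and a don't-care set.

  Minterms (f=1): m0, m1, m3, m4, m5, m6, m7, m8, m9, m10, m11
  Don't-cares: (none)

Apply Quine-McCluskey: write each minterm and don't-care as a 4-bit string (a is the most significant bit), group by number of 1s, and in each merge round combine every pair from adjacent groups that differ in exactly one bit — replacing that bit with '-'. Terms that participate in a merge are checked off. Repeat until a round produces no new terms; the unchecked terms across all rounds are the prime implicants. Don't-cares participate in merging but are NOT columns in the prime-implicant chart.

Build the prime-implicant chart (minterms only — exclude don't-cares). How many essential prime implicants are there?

[col 0] 0000*, 0001*, 0011*, 0100*, 0101*, 0110*, 0111*, 1000*, 1001*, 1010*, 1011*
[col 1] -000*, -001*, -011*, 0-00*, 0-01*, 0-11*, 00-1*, 000-*, 01-0*, 01-1*, 010-*, 011-*, 10-0*, 10-1*, 100-*, 101-*
[col 2] -0-1, -00-, 0--1, 0-0-, 01--, 10--
Prime implicants: -0-1, -00-, 0--1, 0-0-, 01--, 10--
PI chart (minterm → PIs covering it):
  0 | -00-,0-0-
  1 | -0-1,-00-,0--1,0-0-
  3 | -0-1,0--1
  4 | 0-0-,01--
  5 | 0--1,0-0-,01--
  6 | 01--  (sole → essential)
  7 | 0--1,01--
  8 | -00-,10--
  9 | -0-1,-00-,10--
  10 | 10--  (sole → essential)
  11 | -0-1,10--
Essential prime implicants: 01--, 10--

2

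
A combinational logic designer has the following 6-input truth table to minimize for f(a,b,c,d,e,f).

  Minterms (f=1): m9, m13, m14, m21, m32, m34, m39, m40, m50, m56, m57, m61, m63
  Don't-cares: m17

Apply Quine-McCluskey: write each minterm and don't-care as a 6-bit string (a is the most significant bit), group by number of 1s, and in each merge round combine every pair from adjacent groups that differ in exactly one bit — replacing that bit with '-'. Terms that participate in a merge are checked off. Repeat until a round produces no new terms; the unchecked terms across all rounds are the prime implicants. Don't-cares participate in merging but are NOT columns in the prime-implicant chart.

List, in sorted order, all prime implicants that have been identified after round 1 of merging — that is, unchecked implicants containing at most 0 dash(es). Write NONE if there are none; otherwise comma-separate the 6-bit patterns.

Round 0: 001001✓ 001101✓ 001110 010001✓ 010101✓ 100000✓ 100010✓ 100111 101000✓ 110010✓ 111000✓ 111001✓ 111101✓ 111111✓
Round 1: 001-01 010-01 1-0010 1-1000 10-000 1000-0 111-01 11100- 1111-1
PIs = {001-01, 001110, 010-01, 1-0010, 1-1000, 10-000, 1000-0, 100111, 111-01, 11100-, 1111-1}

001110, 100111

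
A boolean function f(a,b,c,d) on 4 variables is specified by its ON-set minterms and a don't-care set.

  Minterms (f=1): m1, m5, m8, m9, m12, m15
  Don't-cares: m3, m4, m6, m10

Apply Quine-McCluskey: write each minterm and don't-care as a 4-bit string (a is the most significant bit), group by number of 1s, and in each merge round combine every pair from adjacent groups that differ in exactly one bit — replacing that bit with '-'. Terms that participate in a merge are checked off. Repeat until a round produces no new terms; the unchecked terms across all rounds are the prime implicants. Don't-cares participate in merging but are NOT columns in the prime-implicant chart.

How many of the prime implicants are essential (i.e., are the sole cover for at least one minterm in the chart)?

[col 0] 0001*, 0011*, 0100*, 0101*, 0110*, 1000*, 1001*, 1010*, 1100*, 1111
[col 1] -001, -100, 0-01, 00-1, 01-0, 010-, 1-00, 10-0, 100-
Prime implicants: -001, -100, 0-01, 00-1, 01-0, 010-, 1-00, 10-0, 100-, 1111
PI chart (minterm → PIs covering it):
  1 | -001,0-01,00-1
  5 | 0-01,010-
  8 | 1-00,10-0,100-
  9 | -001,100-
  12 | -100,1-00
  15 | 1111  (sole → essential)
Essential prime implicants: 1111

1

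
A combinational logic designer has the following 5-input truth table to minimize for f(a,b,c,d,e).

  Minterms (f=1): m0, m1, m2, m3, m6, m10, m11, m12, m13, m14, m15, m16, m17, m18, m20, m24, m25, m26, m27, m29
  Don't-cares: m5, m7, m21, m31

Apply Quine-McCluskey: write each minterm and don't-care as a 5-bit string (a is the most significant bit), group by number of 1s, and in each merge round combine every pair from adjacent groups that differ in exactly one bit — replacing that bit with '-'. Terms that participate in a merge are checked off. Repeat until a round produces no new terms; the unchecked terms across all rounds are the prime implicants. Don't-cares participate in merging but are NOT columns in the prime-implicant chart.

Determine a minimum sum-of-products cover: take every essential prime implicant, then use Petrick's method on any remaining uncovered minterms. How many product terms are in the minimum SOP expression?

[col 0] 00000*, 00001*, 00010*, 00011*, 00101*, 00110*, 00111*, 01010*, 01011*, 01100*, 01101*, 01110*, 01111*, 10000*, 10001*, 10010*, 10100*, 10101*, 11000*, 11001*, 11010*, 11011*, 11101*, 11111*
[col 1] -0000*, -0001*, -0010*, -0101*, -1010*, -1011*, -1101*, -1111*, 0-010*, 0-011*, 0-101*, 0-110*, 0-111*, 00-01*, 00-10*, 00-11*, 000-0*, 000-1*, 0000-*, 0001-*, 001-1*, 0011-*, 01-10*, 01-11*, 0101-*, 011-0*, 011-1*, 0110-*, 0111-*, 1-000*, 1-001*, 1-010*, 1-101*, 10-00*, 10-01*, 100-0*, 1000-*, 1010-*, 11-01*, 11-11*, 110-0*, 110-1*, 1100-*, 1101-*, 111-1*
[col 2] --010, --101, -0-01, -00-0, -000-, -1-11, -101-, -11-1, 0--10*, 0--11*, 0-01-*, 0-1-1, 0-11-*, 00--1, 00-1-*, 000--, 01-1-*, 011--, 1--01, 1-0-0, 1-00-, 10-0-, 11--1, 110--
[col 3] 0--1-
Prime implicants: --010, --101, -0-01, -00-0, -000-, -1-11, -101-, -11-1, 0--1-, 0-1-1, 00--1, 000--, 011--, 1--01, 1-0-0, 1-00-, 10-0-, 11--1, 110--
PI chart (minterm → PIs covering it):
  0 | -00-0,-000-,000--
  1 | -0-01,-000-,00--1,000--
  2 | --010,-00-0,0--1-,000--
  3 | 0--1-,00--1,000--
  6 | 0--1-  (sole → essential)
  10 | --010,-101-,0--1-
  11 | -1-11,-101-,0--1-
  12 | 011--  (sole → essential)
  13 | --101,-11-1,0-1-1,011--
  14 | 0--1-,011--
  15 | -1-11,-11-1,0--1-,0-1-1,011--
  16 | -00-0,-000-,1-0-0,1-00-,10-0-
  17 | -0-01,-000-,1--01,1-00-,10-0-
  18 | --010,-00-0,1-0-0
  20 | 10-0-  (sole → essential)
  24 | 1-0-0,1-00-,110--
  25 | 1--01,1-00-,11--1,110--
  26 | --010,-101-,1-0-0,110--
  27 | -1-11,-101-,11--1,110--
  29 | --101,-11-1,1--01,11--1
Essential prime implicants: 0--1-, 011--, 10-0-
Petrick residual → -000-, 1-0-0, 11--1
Minimum SOP uses 6 PIs: b'c'd' + a'd + a'bc + ac'e' + ab'd' + abe

6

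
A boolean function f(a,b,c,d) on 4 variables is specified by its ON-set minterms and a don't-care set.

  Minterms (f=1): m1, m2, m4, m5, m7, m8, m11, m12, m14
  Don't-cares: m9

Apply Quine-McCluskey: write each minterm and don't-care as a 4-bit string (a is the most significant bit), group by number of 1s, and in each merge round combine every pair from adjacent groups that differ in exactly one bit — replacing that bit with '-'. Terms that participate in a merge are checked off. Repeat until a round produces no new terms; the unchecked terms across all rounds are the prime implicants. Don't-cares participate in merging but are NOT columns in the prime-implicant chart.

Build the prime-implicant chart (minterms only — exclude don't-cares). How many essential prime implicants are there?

4

[col 0] 0001*, 0010, 0100*, 0101*, 0111*, 1000*, 1001*, 1011*, 1100*, 1110*
[col 1] -001, -100, 0-01, 01-1, 010-, 1-00, 10-1, 100-, 11-0
Prime implicants: -001, -100, 0-01, 0010, 01-1, 010-, 1-00, 10-1, 100-, 11-0
PI chart (minterm → PIs covering it):
  1 | -001,0-01
  2 | 0010  (sole → essential)
  4 | -100,010-
  5 | 0-01,01-1,010-
  7 | 01-1  (sole → essential)
  8 | 1-00,100-
  11 | 10-1  (sole → essential)
  12 | -100,1-00,11-0
  14 | 11-0  (sole → essential)
Essential prime implicants: 0010, 01-1, 10-1, 11-0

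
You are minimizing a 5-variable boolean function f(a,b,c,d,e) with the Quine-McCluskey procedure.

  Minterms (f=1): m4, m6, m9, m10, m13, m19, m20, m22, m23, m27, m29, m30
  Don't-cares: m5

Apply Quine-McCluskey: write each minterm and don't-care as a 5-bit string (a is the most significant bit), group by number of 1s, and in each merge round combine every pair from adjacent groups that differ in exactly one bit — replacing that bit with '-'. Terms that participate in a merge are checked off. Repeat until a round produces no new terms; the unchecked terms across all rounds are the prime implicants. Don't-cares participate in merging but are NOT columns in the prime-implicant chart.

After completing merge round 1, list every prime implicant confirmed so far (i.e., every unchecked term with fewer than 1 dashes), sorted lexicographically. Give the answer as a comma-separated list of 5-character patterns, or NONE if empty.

01010

[col 0] 00100*, 00101*, 00110*, 01001*, 01010, 01101*, 10011*, 10100*, 10110*, 10111*, 11011*, 11101*, 11110*
[col 1] -0100*, -0110*, -1101, 0-101, 001-0*, 0010-, 01-01, 1-011, 1-110, 10-11, 101-0*, 1011-
[col 2] -01-0
Prime implicants: -01-0, -1101, 0-101, 0010-, 01-01, 01010, 1-011, 1-110, 10-11, 1011-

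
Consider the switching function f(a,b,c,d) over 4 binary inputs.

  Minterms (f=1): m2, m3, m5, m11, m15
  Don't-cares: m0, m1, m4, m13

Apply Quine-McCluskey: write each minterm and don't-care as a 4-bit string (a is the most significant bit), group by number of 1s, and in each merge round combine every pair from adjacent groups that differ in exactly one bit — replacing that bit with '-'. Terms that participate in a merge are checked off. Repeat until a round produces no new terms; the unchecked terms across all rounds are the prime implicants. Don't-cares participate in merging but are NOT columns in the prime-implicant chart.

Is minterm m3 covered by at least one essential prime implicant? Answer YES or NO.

YES

[col 0] 0000*, 0001*, 0010*, 0011*, 0100*, 0101*, 1011*, 1101*, 1111*
[col 1] -011, -101, 0-00*, 0-01*, 00-0*, 00-1*, 000-*, 001-*, 010-*, 1-11, 11-1
[col 2] 0-0-, 00--
Prime implicants: -011, -101, 0-0-, 00--, 1-11, 11-1
PI chart (minterm → PIs covering it):
  2 | 00--  (sole → essential)
  3 | -011,00--
  5 | -101,0-0-
  11 | -011,1-11
  15 | 1-11,11-1
Essential prime implicants: 00--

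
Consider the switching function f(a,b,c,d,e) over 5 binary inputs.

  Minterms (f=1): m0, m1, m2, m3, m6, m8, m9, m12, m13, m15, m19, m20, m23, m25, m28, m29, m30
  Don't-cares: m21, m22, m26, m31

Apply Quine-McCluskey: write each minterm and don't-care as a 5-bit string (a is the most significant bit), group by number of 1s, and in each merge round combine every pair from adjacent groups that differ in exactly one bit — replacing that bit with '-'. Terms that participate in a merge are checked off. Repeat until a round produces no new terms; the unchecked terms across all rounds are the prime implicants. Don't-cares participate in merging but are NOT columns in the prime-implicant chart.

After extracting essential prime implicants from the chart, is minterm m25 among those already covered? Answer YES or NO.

[col 0] 00000*, 00001*, 00010*, 00011*, 00110*, 01000*, 01001*, 01100*, 01101*, 01111*, 10011*, 10100*, 10101*, 10110*, 10111*, 11001*, 11010*, 11100*, 11101*, 11110*, 11111*
[col 1] -0011, -0110, -1001*, -1100*, -1101*, -1111*, 0-000*, 0-001*, 00-10, 000-0*, 000-1*, 0000-*, 0001-*, 01-00*, 01-01*, 0100-*, 011-1*, 0110-*, 1-100*, 1-101*, 1-110*, 1-111*, 10-11, 101-0*, 101-1*, 1010-*, 1011-*, 11-01*, 11-10, 111-0*, 111-1*, 1110-*, 1111-*
[col 2] -1-01, -11-1, -110-, 0-00-, 000--, 01-0-, 1-1-0*, 1-1-1*, 1-10-*, 1-11-*, 101--*, 111--*
[col 3] 1-1--
Prime implicants: -0011, -0110, -1-01, -11-1, -110-, 0-00-, 00-10, 000--, 01-0-, 1-1--, 10-11, 11-10
PI chart (minterm → PIs covering it):
  0 | 0-00-,000--
  1 | 0-00-,000--
  2 | 00-10,000--
  3 | -0011,000--
  6 | -0110,00-10
  8 | 0-00-,01-0-
  9 | -1-01,0-00-,01-0-
  12 | -110-,01-0-
  13 | -1-01,-11-1,-110-,01-0-
  15 | -11-1  (sole → essential)
  19 | -0011,10-11
  20 | 1-1--  (sole → essential)
  23 | 1-1--,10-11
  25 | -1-01  (sole → essential)
  28 | -110-,1-1--
  29 | -1-01,-11-1,-110-,1-1--
  30 | 1-1--,11-10
Essential prime implicants: -1-01, -11-1, 1-1--

YES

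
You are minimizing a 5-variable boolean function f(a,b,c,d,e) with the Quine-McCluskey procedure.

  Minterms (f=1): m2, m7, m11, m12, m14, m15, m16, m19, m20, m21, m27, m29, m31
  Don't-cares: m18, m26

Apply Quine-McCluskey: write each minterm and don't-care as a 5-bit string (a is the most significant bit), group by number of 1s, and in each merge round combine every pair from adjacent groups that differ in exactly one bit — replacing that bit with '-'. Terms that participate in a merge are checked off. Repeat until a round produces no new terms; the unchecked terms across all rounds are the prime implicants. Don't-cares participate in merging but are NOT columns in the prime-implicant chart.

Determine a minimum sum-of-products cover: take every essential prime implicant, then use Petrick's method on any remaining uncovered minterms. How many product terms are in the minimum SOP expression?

7

[col 0] 00010*, 00111*, 01011*, 01100*, 01110*, 01111*, 10000*, 10010*, 10011*, 10100*, 10101*, 11010*, 11011*, 11101*, 11111*
[col 1] -0010, -1011*, -1111*, 0-111, 01-11*, 011-0, 0111-, 1-010*, 1-011*, 1-101, 10-00, 100-0, 1001-*, 1010-, 11-11*, 1101-*, 111-1
[col 2] -1-11, 1-01-
Prime implicants: -0010, -1-11, 0-111, 011-0, 0111-, 1-01-, 1-101, 10-00, 100-0, 1010-, 111-1
PI chart (minterm → PIs covering it):
  2 | -0010  (sole → essential)
  7 | 0-111  (sole → essential)
  11 | -1-11  (sole → essential)
  12 | 011-0  (sole → essential)
  14 | 011-0,0111-
  15 | -1-11,0-111,0111-
  16 | 10-00,100-0
  19 | 1-01-  (sole → essential)
  20 | 10-00,1010-
  21 | 1-101,1010-
  27 | -1-11,1-01-
  29 | 1-101,111-1
  31 | -1-11,111-1
Essential prime implicants: -0010, -1-11, 0-111, 011-0, 1-01-
Petrick residual → 1-101, 10-00
Minimum SOP uses 7 PIs: b'c'de' + bde + a'cde + a'bce' + ac'd + acd'e + ab'd'e'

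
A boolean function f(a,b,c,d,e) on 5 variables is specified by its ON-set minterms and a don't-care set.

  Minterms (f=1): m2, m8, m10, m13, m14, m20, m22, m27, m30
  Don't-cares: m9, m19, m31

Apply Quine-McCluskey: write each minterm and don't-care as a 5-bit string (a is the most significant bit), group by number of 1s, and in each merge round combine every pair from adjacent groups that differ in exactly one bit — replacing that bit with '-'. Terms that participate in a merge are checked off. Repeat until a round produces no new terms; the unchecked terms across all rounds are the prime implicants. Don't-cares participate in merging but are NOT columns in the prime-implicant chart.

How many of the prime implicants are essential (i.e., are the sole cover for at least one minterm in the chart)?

size-2^0 implicants → 00010(✓)  01000(✓)  01001(✓)  01010(✓)  01101(✓)  01110(✓)  10011(✓)  10100(✓)  10110(✓)  11011(✓)  11110(✓)  11111(✓)
size-2^1 implicants → -1110  0-010  01-01  01-10  010-0  0100-  1-011  1-110  101-0  11-11  1111-
Unchecked terms (primes): -1110, 0-010, 01-01, 01-10, 010-0, 0100-, 1-011, 1-110, 101-0, 11-11, 1111-
Minterm coverage:
  m2 ⊆ 0-010 [E]
  m8 ⊆ 010-0,0100-
  m10 ⊆ 0-010,01-10,010-0
  m13 ⊆ 01-01 [E]
  m14 ⊆ -1110,01-10
  m20 ⊆ 101-0 [E]
  m22 ⊆ 1-110,101-0
  m27 ⊆ 1-011,11-11
  m30 ⊆ -1110,1-110,1111-
E = {0-010, 01-01, 101-0}

3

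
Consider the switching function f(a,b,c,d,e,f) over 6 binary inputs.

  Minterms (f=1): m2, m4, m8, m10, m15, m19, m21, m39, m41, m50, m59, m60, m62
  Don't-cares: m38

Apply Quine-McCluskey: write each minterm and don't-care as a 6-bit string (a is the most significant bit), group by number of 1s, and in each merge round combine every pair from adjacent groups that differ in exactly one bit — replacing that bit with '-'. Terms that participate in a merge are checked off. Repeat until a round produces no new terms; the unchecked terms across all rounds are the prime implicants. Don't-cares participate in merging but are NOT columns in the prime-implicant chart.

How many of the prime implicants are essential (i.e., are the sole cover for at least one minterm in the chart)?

11

size-2^0 implicants → 000010(✓)  000100  001000(✓)  001010(✓)  001111  010011  010101  100110(✓)  100111(✓)  101001  110010  111011  111100(✓)  111110(✓)
size-2^1 implicants → 00-010  0010-0  10011-  1111-0
Unchecked terms (primes): 00-010, 000100, 0010-0, 001111, 010011, 010101, 10011-, 101001, 110010, 111011, 1111-0
Minterm coverage:
  m2 ⊆ 00-010 [E]
  m4 ⊆ 000100 [E]
  m8 ⊆ 0010-0 [E]
  m10 ⊆ 00-010,0010-0
  m15 ⊆ 001111 [E]
  m19 ⊆ 010011 [E]
  m21 ⊆ 010101 [E]
  m39 ⊆ 10011- [E]
  m41 ⊆ 101001 [E]
  m50 ⊆ 110010 [E]
  m59 ⊆ 111011 [E]
  m60 ⊆ 1111-0 [E]
  m62 ⊆ 1111-0 [E]
E = {00-010, 000100, 0010-0, 001111, 010011, 010101, 10011-, 101001, 110010, 111011, 1111-0}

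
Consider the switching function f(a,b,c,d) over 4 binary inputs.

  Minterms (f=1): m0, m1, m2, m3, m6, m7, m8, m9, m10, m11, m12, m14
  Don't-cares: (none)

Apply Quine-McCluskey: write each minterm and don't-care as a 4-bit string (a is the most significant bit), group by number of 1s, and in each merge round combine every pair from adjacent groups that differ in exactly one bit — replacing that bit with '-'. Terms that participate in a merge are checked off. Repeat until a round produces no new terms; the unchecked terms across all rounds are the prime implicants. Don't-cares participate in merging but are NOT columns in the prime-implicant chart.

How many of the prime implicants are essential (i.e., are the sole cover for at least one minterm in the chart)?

3

Round 0: 0000✓ 0001✓ 0010✓ 0011✓ 0110✓ 0111✓ 1000✓ 1001✓ 1010✓ 1011✓ 1100✓ 1110✓
Round 1: -000✓ -001✓ -010✓ -011✓ -110✓ 0-10✓ 0-11✓ 00-0✓ 00-1✓ 000-✓ 001-✓ 011-✓ 1-00✓ 1-10✓ 10-0✓ 10-1✓ 100-✓ 101-✓ 11-0✓
Round 2: --10 -0-0✓ -0-1✓ -00-✓ -01-✓ 0-1- 00--✓ 1--0 10--✓
Round 3: -0--
PIs = {--10, -0--, 0-1-, 1--0}
Coverage chart:
  m0: -0-- ←essential
  m1: -0-- ←essential
  m2: --10,-0--,0-1-
  m3: -0--,0-1-
  m6: --10,0-1-
  m7: 0-1- ←essential
  m8: -0--,1--0
  m9: -0-- ←essential
  m10: --10,-0--,1--0
  m11: -0-- ←essential
  m12: 1--0 ←essential
  m14: --10,1--0
Essential: -0--, 0-1-, 1--0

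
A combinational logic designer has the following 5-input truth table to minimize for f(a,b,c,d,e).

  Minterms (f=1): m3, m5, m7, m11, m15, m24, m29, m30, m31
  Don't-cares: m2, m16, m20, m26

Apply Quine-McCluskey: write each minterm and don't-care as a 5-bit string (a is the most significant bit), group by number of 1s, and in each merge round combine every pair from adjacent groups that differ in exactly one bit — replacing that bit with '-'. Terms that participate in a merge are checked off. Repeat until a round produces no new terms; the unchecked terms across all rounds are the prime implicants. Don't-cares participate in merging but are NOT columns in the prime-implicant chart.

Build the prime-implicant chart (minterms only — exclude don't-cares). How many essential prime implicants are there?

3

Round 0: 00010✓ 00011✓ 00101✓ 00111✓ 01011✓ 01111✓ 10000✓ 10100✓ 11000✓ 11010✓ 11101✓ 11110✓ 11111✓
Round 1: -1111 0-011✓ 0-111✓ 00-11✓ 0001- 001-1 01-11✓ 1-000 10-00 11-10 110-0 111-1 1111-
Round 2: 0--11
PIs = {-1111, 0--11, 0001-, 001-1, 1-000, 10-00, 11-10, 110-0, 111-1, 1111-}
Coverage chart:
  m3: 0--11,0001-
  m5: 001-1 ←essential
  m7: 0--11,001-1
  m11: 0--11 ←essential
  m15: -1111,0--11
  m24: 1-000,110-0
  m29: 111-1 ←essential
  m30: 11-10,1111-
  m31: -1111,111-1,1111-
Essential: 0--11, 001-1, 111-1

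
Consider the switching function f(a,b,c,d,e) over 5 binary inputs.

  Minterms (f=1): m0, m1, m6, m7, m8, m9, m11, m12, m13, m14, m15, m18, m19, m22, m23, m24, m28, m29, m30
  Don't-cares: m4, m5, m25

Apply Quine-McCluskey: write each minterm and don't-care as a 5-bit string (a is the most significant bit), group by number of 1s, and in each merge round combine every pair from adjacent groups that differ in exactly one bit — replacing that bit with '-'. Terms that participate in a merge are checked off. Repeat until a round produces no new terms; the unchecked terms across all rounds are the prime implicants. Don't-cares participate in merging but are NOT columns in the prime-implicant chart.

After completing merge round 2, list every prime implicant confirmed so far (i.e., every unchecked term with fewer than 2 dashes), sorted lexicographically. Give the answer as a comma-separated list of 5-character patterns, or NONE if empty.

Round 0: 00000✓ 00001✓ 00100✓ 00101✓ 00110✓ 00111✓ 01000✓ 01001✓ 01011✓ 01100✓ 01101✓ 01110✓ 01111✓ 10010✓ 10011✓ 10110✓ 10111✓ 11000✓ 11001✓ 11100✓ 11101✓ 11110✓
Round 1: -0110✓ -0111✓ -1000✓ -1001✓ -1100✓ -1101✓ -1110✓ 0-000✓ 0-001✓ 0-100✓ 0-101✓ 0-110✓ 0-111✓ 00-00✓ 00-01✓ 0000-✓ 001-0✓ 001-1✓ 0010-✓ 0011-✓ 01-00✓ 01-01✓ 01-11✓ 010-1✓ 0100-✓ 011-0✓ 011-1✓ 0110-✓ 0111-✓ 1-110✓ 10-10✓ 10-11✓ 1001-✓ 1011-✓ 11-00✓ 11-01✓ 1100-✓ 111-0✓ 1110-✓
Round 2: --110 -011- -1-00✓ -1-01✓ -100-✓ -11-0 -110-✓ 0--00✓ 0--01✓ 0-00-✓ 0-1-0✓ 0-1-1✓ 0-10-✓ 0-11-✓ 00-0-✓ 001--✓ 01--1 01-0-✓ 011--✓ 10-1- 11-0-✓
Round 3: -1-0- 0--0- 0-1--
PIs = {--110, -011-, -1-0-, -11-0, 0--0-, 0-1--, 01--1, 10-1-}

NONE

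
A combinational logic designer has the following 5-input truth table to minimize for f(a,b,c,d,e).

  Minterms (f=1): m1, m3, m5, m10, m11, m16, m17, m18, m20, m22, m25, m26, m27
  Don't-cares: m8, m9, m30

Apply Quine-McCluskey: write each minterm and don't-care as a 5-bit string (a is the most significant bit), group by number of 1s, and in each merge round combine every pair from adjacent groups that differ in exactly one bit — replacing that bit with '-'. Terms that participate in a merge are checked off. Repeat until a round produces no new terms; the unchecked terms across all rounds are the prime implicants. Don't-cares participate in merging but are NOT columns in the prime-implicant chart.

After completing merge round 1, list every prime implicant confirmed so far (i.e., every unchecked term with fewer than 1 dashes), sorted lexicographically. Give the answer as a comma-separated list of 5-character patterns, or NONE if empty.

[col 0] 00001*, 00011*, 00101*, 01000*, 01001*, 01010*, 01011*, 10000*, 10001*, 10010*, 10100*, 10110*, 11001*, 11010*, 11011*, 11110*
[col 1] -0001*, -1001*, -1010*, -1011*, 0-001*, 0-011*, 00-01, 000-1*, 010-0*, 010-1*, 0100-*, 0101-*, 1-001*, 1-010*, 1-110*, 10-00*, 10-10*, 100-0*, 1000-, 101-0*, 11-10*, 110-1*, 1101-*
[col 2] --001, -10-1, -101-, 0-0-1, 010--, 1--10, 10--0
Prime implicants: --001, -10-1, -101-, 0-0-1, 00-01, 010--, 1--10, 10--0, 1000-

NONE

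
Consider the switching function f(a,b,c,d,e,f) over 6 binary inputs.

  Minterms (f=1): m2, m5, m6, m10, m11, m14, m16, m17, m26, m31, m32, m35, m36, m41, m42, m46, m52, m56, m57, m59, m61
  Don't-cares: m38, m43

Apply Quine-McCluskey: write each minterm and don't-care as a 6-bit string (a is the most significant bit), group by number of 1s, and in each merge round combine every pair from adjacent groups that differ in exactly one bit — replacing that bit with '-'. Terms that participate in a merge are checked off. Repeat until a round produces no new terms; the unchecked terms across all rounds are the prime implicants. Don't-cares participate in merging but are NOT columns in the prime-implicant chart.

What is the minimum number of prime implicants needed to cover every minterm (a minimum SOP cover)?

13

size-2^0 implicants → 000010(✓)  000101  000110(✓)  001010(✓)  001011(✓)  001110(✓)  010000(✓)  010001(✓)  011010(✓)  011111  100000(✓)  100011(✓)  100100(✓)  100110(✓)  101001(✓)  101010(✓)  101011(✓)  101110(✓)  110100(✓)  111000(✓)  111001(✓)  111011(✓)  111101(✓)
size-2^1 implicants → -00110(✓)  -01010(✓)  -01011(✓)  -01110(✓)  0-1010  00-010(✓)  00-110(✓)  000-10(✓)  001-10(✓)  00101-(✓)  01000-  1-0100  1-1001(✓)  1-1011(✓)  10-011  10-110(✓)  100-00  1001-0  101-10(✓)  1010-1(✓)  10101-(✓)  111-01  1110-1(✓)  11100-
size-2^2 implicants → -0-110  -01-10  -0101-  00--10  1-10-1
Unchecked terms (primes): -0-110, -01-10, -0101-, 0-1010, 00--10, 000101, 01000-, 011111, 1-0100, 1-10-1, 10-011, 100-00, 1001-0, 111-01, 11100-
Minterm coverage:
  m2 ⊆ 00--10 [E]
  m5 ⊆ 000101 [E]
  m6 ⊆ -0-110,00--10
  m10 ⊆ -01-10,-0101-,0-1010,00--10
  m11 ⊆ -0101- [E]
  m14 ⊆ -0-110,-01-10,00--10
  m16 ⊆ 01000- [E]
  m17 ⊆ 01000- [E]
  m26 ⊆ 0-1010 [E]
  m31 ⊆ 011111 [E]
  m32 ⊆ 100-00 [E]
  m35 ⊆ 10-011 [E]
  m36 ⊆ 1-0100,100-00,1001-0
  m41 ⊆ 1-10-1 [E]
  m42 ⊆ -01-10,-0101-
  m46 ⊆ -0-110,-01-10
  m52 ⊆ 1-0100 [E]
  m56 ⊆ 11100- [E]
  m57 ⊆ 1-10-1,111-01,11100-
  m59 ⊆ 1-10-1 [E]
  m61 ⊆ 111-01 [E]
E = {-0101-, 0-1010, 00--10, 000101, 01000-, 011111, 1-0100, 1-10-1, 10-011, 100-00, 111-01, 11100-}
Petrick residual → -0-110
Cover = b'def' + b'cd'e + a'cd'ef' + a'b'ef' + a'b'c'de'f + a'bc'd'e' + a'bcdef + ac'de'f' + acd'f + ab'd'ef + ab'c'e'f' + abce'f + abcd'e'  |cover|=13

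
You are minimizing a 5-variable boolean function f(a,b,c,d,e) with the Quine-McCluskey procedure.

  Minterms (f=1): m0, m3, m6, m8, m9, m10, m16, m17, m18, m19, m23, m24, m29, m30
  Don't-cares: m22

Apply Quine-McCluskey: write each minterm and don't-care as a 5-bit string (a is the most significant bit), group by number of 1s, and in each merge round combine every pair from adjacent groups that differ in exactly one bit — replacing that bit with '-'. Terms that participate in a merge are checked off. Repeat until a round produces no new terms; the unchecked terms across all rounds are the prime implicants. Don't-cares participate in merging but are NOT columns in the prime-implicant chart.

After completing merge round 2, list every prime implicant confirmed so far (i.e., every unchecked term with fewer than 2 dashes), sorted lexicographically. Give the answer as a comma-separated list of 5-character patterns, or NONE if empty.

size-2^0 implicants → 00000(✓)  00011(✓)  00110(✓)  01000(✓)  01001(✓)  01010(✓)  10000(✓)  10001(✓)  10010(✓)  10011(✓)  10110(✓)  10111(✓)  11000(✓)  11101  11110(✓)
size-2^1 implicants → -0000(✓)  -0011  -0110  -1000(✓)  0-000(✓)  010-0  0100-  1-000(✓)  1-110  10-10(✓)  10-11(✓)  100-0(✓)  100-1(✓)  1000-(✓)  1001-(✓)  1011-(✓)
size-2^2 implicants → --000  10-1-  100--
Unchecked terms (primes): --000, -0011, -0110, 010-0, 0100-, 1-110, 10-1-, 100--, 11101

-0011, -0110, 010-0, 0100-, 1-110, 11101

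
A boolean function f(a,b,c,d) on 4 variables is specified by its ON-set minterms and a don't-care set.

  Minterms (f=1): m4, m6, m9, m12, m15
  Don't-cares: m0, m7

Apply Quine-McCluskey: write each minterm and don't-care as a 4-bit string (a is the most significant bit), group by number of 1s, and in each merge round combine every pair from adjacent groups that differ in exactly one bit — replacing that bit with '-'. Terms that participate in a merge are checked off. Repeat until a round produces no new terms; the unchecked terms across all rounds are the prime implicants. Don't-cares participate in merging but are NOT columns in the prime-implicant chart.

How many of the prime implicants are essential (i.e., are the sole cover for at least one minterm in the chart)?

3

size-2^0 implicants → 0000(✓)  0100(✓)  0110(✓)  0111(✓)  1001  1100(✓)  1111(✓)
size-2^1 implicants → -100  -111  0-00  01-0  011-
Unchecked terms (primes): -100, -111, 0-00, 01-0, 011-, 1001
Minterm coverage:
  m4 ⊆ -100,0-00,01-0
  m6 ⊆ 01-0,011-
  m9 ⊆ 1001 [E]
  m12 ⊆ -100 [E]
  m15 ⊆ -111 [E]
E = {-100, -111, 1001}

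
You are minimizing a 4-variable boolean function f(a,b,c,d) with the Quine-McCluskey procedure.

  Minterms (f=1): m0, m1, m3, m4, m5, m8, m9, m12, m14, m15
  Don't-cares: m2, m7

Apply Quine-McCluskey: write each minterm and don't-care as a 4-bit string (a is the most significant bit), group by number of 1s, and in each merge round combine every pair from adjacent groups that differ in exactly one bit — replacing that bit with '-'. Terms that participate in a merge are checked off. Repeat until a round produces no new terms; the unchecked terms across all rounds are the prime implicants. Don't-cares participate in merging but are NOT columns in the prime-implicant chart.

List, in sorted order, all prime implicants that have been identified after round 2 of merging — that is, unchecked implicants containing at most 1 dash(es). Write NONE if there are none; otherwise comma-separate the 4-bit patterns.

[col 0] 0000*, 0001*, 0010*, 0011*, 0100*, 0101*, 0111*, 1000*, 1001*, 1100*, 1110*, 1111*
[col 1] -000*, -001*, -100*, -111, 0-00*, 0-01*, 0-11*, 00-0*, 00-1*, 000-*, 001-*, 01-1*, 010-*, 1-00*, 100-*, 11-0, 111-
[col 2] --00, -00-, 0--1, 0-0-, 00--
Prime implicants: --00, -00-, -111, 0--1, 0-0-, 00--, 11-0, 111-

-111, 11-0, 111-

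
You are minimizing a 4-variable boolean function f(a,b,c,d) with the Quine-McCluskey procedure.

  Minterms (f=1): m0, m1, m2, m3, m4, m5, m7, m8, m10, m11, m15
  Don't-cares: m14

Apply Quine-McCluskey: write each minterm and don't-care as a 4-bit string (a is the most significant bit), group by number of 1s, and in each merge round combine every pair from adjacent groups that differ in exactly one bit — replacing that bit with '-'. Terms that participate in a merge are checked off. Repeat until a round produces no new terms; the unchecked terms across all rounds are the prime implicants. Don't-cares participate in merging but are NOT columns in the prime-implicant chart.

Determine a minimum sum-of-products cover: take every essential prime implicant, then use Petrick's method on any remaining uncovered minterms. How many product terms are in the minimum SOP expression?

3

[col 0] 0000*, 0001*, 0010*, 0011*, 0100*, 0101*, 0111*, 1000*, 1010*, 1011*, 1110*, 1111*
[col 1] -000*, -010*, -011*, -111*, 0-00*, 0-01*, 0-11*, 00-0*, 00-1*, 000-*, 001-*, 01-1*, 010-*, 1-10*, 1-11*, 10-0*, 101-*, 111-*
[col 2] --11, -0-0, -01-, 0--1, 0-0-, 00--, 1-1-
Prime implicants: --11, -0-0, -01-, 0--1, 0-0-, 00--, 1-1-
PI chart (minterm → PIs covering it):
  0 | -0-0,0-0-,00--
  1 | 0--1,0-0-,00--
  2 | -0-0,-01-,00--
  3 | --11,-01-,0--1,00--
  4 | 0-0-  (sole → essential)
  5 | 0--1,0-0-
  7 | --11,0--1
  8 | -0-0  (sole → essential)
  10 | -0-0,-01-,1-1-
  11 | --11,-01-,1-1-
  15 | --11,1-1-
Essential prime implicants: -0-0, 0-0-
Petrick residual → --11
Minimum SOP uses 3 PIs: cd + b'd' + a'c'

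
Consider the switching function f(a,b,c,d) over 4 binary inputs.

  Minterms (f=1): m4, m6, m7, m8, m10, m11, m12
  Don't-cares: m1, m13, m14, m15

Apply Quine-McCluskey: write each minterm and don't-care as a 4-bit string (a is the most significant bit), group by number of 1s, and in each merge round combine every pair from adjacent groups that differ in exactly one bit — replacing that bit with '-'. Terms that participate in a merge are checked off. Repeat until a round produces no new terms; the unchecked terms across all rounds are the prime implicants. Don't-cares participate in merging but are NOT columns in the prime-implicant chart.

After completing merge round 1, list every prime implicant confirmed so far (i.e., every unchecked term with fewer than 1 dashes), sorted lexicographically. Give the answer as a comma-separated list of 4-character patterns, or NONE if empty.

0001

Round 0: 0001 0100✓ 0110✓ 0111✓ 1000✓ 1010✓ 1011✓ 1100✓ 1101✓ 1110✓ 1111✓
Round 1: -100✓ -110✓ -111✓ 01-0✓ 011-✓ 1-00✓ 1-10✓ 1-11✓ 10-0✓ 101-✓ 11-0✓ 11-1✓ 110-✓ 111-✓
Round 2: -1-0 -11- 1--0 1-1- 11--
PIs = {-1-0, -11-, 0001, 1--0, 1-1-, 11--}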